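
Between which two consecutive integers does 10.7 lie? 10 and 11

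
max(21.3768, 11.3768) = 21.3768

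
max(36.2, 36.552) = 36.552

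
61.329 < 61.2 False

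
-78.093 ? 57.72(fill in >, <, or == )<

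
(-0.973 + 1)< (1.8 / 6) True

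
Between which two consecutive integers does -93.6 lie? -94 and -93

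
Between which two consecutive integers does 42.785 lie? 42 and 43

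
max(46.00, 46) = 46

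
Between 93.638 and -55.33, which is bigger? 93.638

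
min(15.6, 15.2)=15.2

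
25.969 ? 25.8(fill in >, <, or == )>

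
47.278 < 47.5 True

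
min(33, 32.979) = 32.979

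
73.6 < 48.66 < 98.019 False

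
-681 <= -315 True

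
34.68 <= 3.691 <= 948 False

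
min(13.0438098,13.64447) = 13.0438098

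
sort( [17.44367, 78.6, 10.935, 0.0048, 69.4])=[0.0048, 10.935, 17.44367, 69.4, 78.6]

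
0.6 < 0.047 False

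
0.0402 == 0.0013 False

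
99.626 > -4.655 True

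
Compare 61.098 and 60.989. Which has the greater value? 61.098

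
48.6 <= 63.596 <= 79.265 True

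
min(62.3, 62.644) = 62.3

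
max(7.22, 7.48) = 7.48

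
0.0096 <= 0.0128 True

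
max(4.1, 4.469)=4.469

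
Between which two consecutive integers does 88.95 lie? 88 and 89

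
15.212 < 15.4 True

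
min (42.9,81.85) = 42.9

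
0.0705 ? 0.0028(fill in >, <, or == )>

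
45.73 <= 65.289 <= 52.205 False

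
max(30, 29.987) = 30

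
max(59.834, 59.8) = 59.834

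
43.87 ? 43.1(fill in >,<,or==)>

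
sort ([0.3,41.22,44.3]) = [0.3,41.22,44.3]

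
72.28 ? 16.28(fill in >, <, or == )>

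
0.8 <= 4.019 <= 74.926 True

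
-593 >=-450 False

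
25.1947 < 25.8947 True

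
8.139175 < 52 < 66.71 True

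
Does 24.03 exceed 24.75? No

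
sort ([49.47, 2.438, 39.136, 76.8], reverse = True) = [76.8, 49.47, 39.136, 2.438]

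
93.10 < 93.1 False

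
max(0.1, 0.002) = 0.1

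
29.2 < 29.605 True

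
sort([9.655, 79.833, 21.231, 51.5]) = [9.655, 21.231, 51.5, 79.833]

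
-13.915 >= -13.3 False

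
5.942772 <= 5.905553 False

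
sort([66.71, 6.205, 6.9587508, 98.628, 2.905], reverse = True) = [98.628, 66.71, 6.9587508, 6.205, 2.905]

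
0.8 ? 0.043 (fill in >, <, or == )>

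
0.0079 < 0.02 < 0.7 True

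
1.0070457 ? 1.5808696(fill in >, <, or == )<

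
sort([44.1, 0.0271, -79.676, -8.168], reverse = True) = [44.1, 0.0271, -8.168, -79.676]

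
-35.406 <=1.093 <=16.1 True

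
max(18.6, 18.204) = 18.6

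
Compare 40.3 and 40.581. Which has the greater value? 40.581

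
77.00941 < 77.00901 False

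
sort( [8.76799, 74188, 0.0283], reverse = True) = [74188, 8.76799, 0.0283]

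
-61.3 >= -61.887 True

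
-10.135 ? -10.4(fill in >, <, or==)>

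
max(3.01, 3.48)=3.48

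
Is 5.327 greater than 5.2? Yes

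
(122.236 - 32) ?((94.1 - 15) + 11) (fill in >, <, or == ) >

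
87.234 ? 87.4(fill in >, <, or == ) <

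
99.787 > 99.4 True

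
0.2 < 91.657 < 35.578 False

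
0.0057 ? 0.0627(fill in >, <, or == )<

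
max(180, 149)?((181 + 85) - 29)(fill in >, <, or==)<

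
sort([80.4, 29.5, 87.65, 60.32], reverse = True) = [87.65, 80.4, 60.32, 29.5]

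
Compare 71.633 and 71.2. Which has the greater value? 71.633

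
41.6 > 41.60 False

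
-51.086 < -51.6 False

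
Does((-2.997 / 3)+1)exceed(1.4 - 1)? No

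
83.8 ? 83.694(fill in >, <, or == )>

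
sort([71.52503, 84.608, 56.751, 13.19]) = [13.19, 56.751, 71.52503, 84.608]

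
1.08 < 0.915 False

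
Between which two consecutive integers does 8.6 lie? 8 and 9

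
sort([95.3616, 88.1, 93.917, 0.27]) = [0.27, 88.1, 93.917, 95.3616]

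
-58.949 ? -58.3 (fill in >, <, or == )<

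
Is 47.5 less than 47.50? No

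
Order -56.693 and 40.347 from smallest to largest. -56.693, 40.347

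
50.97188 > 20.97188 True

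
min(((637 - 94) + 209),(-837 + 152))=-685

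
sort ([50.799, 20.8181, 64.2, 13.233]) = [13.233, 20.8181, 50.799, 64.2]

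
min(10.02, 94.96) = 10.02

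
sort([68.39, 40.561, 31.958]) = [31.958, 40.561, 68.39]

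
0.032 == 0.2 False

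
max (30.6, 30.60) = 30.60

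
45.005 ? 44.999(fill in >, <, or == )>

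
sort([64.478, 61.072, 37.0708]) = [37.0708, 61.072, 64.478]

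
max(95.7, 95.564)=95.7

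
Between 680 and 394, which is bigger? 680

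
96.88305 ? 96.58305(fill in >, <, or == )>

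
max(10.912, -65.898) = 10.912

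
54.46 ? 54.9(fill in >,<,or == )<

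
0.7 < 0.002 False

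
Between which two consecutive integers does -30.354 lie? -31 and -30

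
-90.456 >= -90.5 True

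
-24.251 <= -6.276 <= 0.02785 True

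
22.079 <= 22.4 True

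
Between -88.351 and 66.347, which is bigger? 66.347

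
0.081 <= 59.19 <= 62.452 True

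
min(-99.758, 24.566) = -99.758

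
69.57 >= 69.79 False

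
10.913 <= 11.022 True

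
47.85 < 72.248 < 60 False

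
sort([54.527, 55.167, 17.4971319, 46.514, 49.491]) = [17.4971319, 46.514, 49.491, 54.527, 55.167]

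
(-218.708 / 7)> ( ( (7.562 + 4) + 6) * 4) False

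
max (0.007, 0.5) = 0.5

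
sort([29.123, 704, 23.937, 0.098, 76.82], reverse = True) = [704, 76.82, 29.123, 23.937, 0.098]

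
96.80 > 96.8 False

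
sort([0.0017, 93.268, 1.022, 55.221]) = [0.0017, 1.022, 55.221, 93.268]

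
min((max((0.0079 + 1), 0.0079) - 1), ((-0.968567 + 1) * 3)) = 0.0079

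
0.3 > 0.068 True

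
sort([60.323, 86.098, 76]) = [60.323, 76, 86.098]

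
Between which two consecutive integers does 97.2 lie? 97 and 98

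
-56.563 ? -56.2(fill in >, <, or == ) <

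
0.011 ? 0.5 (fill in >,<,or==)<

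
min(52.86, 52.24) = 52.24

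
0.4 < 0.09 False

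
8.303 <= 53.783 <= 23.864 False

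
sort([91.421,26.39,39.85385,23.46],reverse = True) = [91.421,39.85385,26.39,23.46]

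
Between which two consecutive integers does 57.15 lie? 57 and 58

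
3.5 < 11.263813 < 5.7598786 False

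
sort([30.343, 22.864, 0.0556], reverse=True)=[30.343, 22.864, 0.0556]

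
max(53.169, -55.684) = 53.169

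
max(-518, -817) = -518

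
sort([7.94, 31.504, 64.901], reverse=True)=[64.901, 31.504, 7.94]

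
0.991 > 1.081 False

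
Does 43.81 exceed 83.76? No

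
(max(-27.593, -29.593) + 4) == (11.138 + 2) False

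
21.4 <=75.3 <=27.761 False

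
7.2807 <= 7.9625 True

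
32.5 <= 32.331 False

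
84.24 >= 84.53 False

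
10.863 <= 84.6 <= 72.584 False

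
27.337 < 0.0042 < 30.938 False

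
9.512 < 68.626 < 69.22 True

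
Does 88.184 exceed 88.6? No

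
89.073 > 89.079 False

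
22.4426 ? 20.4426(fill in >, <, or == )>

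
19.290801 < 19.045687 False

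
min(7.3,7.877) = 7.3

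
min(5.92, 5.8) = 5.8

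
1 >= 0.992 True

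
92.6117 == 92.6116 False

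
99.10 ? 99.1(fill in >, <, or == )==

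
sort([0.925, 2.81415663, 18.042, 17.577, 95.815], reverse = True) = [95.815, 18.042, 17.577, 2.81415663, 0.925]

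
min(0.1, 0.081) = 0.081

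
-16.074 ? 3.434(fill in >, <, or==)<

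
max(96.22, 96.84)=96.84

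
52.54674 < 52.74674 True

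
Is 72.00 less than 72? No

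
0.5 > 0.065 True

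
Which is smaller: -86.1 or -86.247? -86.247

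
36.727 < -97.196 False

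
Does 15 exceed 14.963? Yes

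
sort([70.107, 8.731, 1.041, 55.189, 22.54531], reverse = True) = [70.107, 55.189, 22.54531, 8.731, 1.041]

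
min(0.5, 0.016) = 0.016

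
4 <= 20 True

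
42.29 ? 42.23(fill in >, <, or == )>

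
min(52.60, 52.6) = 52.60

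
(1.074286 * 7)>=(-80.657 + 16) True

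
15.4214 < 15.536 True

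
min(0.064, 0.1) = 0.064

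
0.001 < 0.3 True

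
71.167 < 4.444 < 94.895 False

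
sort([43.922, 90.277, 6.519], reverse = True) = [90.277, 43.922, 6.519]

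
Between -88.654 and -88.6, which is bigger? -88.6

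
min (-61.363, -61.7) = -61.7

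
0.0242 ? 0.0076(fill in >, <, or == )>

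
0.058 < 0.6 True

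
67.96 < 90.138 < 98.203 True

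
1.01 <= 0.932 False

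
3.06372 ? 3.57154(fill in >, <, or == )<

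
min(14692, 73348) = 14692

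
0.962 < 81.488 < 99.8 True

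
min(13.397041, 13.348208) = 13.348208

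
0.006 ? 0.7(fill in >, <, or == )<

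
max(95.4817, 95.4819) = 95.4819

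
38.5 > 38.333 True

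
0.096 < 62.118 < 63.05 True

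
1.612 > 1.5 True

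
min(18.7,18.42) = 18.42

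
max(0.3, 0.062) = 0.3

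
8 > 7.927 True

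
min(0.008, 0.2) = 0.008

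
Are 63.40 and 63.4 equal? Yes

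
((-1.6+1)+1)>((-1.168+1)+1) False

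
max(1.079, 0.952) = 1.079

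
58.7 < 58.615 False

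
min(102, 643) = 102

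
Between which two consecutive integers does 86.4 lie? 86 and 87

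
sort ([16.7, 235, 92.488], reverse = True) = [235, 92.488, 16.7]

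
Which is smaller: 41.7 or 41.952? 41.7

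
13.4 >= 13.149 True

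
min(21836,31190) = 21836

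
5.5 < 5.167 False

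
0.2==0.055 False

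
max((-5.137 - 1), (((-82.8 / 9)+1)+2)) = -6.137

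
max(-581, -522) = -522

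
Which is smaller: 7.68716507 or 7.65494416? 7.65494416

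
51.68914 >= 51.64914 True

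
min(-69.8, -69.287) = -69.8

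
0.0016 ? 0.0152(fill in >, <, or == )<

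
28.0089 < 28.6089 True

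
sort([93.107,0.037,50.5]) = [0.037,50.5,93.107]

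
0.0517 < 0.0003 False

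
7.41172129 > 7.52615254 False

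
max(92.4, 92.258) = 92.4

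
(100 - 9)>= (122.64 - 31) False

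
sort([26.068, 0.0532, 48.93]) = [0.0532, 26.068, 48.93]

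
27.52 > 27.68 False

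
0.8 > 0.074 True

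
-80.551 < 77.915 True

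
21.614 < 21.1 False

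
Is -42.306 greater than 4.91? No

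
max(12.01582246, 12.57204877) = 12.57204877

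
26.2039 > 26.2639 False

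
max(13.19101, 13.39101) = 13.39101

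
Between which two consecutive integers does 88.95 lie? 88 and 89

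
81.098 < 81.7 True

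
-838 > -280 False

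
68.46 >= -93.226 True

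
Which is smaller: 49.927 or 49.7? 49.7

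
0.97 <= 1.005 True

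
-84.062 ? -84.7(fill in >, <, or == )>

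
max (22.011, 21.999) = 22.011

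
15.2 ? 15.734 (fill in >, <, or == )<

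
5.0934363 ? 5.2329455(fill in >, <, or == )<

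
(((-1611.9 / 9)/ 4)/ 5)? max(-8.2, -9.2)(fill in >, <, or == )<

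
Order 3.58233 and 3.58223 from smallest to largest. 3.58223, 3.58233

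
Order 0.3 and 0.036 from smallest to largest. 0.036,0.3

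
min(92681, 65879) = 65879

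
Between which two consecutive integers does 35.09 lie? 35 and 36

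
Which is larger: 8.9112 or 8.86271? 8.9112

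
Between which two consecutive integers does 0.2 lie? 0 and 1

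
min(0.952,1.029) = 0.952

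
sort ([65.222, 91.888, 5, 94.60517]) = [5, 65.222, 91.888, 94.60517]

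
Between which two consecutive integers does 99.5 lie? 99 and 100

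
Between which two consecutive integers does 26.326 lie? 26 and 27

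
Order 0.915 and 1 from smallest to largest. 0.915, 1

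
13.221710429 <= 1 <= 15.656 False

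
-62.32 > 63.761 False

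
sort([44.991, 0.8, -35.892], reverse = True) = [44.991, 0.8, -35.892]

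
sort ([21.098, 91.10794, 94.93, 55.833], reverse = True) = [94.93, 91.10794, 55.833, 21.098]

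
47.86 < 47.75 False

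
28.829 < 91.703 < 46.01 False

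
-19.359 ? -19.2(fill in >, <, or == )<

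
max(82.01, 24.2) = 82.01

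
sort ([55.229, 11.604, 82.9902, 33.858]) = [11.604, 33.858, 55.229, 82.9902]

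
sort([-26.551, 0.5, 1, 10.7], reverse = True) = [10.7, 1, 0.5, -26.551]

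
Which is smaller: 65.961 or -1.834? -1.834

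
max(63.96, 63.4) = 63.96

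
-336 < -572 False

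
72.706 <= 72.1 False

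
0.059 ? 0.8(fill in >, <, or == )<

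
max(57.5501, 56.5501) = 57.5501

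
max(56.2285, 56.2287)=56.2287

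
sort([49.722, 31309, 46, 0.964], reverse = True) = [31309, 49.722, 46, 0.964]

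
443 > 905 False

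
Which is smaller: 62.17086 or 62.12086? 62.12086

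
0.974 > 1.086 False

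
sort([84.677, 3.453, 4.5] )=[3.453, 4.5, 84.677]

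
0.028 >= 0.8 False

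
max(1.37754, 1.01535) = 1.37754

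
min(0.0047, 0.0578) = 0.0047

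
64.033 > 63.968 True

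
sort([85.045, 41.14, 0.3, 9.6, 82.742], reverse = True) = [85.045, 82.742, 41.14, 9.6, 0.3]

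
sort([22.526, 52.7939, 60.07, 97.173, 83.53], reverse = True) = [97.173, 83.53, 60.07, 52.7939, 22.526]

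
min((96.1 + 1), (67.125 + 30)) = 97.1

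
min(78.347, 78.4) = 78.347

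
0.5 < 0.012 False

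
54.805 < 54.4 False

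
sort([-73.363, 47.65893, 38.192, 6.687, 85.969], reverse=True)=[85.969, 47.65893, 38.192, 6.687, -73.363]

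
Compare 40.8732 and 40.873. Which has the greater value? 40.8732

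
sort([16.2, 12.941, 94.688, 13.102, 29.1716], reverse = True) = [94.688, 29.1716, 16.2, 13.102, 12.941]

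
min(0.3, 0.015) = 0.015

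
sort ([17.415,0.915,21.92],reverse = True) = [21.92,17.415,0.915]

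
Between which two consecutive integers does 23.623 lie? 23 and 24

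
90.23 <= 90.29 True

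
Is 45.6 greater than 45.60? No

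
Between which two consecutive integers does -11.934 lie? -12 and -11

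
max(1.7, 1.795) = 1.795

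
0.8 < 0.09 False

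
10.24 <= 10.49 True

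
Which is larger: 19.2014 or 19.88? 19.88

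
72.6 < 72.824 True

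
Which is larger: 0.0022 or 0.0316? 0.0316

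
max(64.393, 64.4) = 64.4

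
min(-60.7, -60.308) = -60.7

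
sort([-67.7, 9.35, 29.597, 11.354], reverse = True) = [29.597, 11.354, 9.35, -67.7]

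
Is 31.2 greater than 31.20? No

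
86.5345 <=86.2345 False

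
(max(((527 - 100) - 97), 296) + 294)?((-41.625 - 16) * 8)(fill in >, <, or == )>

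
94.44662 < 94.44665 True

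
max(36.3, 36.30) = 36.30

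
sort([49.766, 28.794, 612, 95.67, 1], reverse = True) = [612, 95.67, 49.766, 28.794, 1]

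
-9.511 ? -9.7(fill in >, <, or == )>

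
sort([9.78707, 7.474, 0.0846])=[0.0846, 7.474, 9.78707]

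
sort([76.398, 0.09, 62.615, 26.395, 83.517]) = [0.09, 26.395, 62.615, 76.398, 83.517]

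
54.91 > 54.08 True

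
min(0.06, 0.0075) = 0.0075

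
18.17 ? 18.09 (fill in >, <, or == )>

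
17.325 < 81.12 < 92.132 True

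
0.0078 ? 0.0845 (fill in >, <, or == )<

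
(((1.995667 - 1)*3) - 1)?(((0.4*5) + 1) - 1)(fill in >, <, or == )<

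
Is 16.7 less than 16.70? No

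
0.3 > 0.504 False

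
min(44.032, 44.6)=44.032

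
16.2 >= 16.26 False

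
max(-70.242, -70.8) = -70.242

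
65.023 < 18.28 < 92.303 False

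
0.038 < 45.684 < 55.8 True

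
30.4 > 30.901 False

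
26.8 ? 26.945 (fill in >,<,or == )<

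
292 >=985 False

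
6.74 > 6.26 True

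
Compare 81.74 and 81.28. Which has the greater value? 81.74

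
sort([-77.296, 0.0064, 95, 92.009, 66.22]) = [-77.296, 0.0064, 66.22, 92.009, 95]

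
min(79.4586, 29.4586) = 29.4586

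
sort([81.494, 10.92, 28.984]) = [10.92, 28.984, 81.494]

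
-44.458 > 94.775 False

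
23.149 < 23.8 True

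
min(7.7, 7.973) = 7.7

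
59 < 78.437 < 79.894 True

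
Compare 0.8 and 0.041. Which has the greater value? 0.8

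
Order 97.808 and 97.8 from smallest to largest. 97.8, 97.808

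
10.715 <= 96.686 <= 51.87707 False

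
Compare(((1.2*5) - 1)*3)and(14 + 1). They are equal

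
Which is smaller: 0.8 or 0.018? 0.018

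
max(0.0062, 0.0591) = 0.0591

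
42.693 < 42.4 False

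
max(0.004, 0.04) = 0.04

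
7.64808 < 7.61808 False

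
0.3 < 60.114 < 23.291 False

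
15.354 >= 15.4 False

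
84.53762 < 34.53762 False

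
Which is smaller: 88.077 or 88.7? 88.077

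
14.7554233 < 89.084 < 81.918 False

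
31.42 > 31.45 False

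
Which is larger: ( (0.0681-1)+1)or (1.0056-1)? ( (0.0681-1)+1)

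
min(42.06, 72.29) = 42.06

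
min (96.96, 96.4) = 96.4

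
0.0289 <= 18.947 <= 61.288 True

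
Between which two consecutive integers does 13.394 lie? 13 and 14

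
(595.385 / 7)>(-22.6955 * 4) True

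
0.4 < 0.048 False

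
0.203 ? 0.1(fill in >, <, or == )>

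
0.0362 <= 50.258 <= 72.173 True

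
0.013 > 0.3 False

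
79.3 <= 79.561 True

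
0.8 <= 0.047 False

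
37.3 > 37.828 False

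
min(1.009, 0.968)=0.968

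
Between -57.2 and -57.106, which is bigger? -57.106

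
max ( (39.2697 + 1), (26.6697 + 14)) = 40.6697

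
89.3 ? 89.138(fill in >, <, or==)>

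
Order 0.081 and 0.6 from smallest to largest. 0.081, 0.6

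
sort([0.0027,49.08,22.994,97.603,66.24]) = [0.0027,22.994,49.08,66.24,97.603]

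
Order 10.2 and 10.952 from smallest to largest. 10.2, 10.952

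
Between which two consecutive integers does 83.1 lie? 83 and 84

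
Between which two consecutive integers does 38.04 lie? 38 and 39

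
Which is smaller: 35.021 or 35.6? 35.021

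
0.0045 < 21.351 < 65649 True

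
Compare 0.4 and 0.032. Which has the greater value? 0.4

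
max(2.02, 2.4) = 2.4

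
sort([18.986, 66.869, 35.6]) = [18.986, 35.6, 66.869]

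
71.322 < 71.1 False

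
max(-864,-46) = -46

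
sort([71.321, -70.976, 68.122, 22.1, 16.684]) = [-70.976, 16.684, 22.1, 68.122, 71.321]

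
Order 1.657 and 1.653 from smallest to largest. 1.653, 1.657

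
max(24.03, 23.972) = 24.03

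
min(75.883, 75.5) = 75.5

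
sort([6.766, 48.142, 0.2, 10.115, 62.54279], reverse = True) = [62.54279, 48.142, 10.115, 6.766, 0.2]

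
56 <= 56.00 True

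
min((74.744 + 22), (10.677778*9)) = 96.100002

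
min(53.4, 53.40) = 53.4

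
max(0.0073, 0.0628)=0.0628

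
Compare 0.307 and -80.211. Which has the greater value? 0.307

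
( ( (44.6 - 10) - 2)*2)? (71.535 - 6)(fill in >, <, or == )<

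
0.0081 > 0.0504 False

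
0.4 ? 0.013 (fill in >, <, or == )>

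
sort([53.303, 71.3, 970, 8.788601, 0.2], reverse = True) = [970, 71.3, 53.303, 8.788601, 0.2]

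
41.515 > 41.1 True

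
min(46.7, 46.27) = 46.27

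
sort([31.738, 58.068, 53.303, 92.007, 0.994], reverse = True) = [92.007, 58.068, 53.303, 31.738, 0.994]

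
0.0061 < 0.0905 True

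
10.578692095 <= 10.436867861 False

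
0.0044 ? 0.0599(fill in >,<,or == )<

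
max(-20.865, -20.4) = -20.4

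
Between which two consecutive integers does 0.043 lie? 0 and 1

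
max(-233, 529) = 529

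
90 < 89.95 False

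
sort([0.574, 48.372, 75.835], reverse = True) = [75.835, 48.372, 0.574]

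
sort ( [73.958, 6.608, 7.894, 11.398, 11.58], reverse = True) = [73.958, 11.58, 11.398, 7.894, 6.608]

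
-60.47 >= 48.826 False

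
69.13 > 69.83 False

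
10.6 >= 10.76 False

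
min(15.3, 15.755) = 15.3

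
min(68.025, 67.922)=67.922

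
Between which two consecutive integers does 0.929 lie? 0 and 1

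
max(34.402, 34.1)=34.402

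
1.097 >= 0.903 True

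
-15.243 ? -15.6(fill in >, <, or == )>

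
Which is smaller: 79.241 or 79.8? 79.241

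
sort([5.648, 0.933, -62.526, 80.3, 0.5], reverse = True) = [80.3, 5.648, 0.933, 0.5, -62.526]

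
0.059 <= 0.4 True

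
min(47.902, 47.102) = 47.102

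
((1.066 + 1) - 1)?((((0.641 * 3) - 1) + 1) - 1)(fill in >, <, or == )>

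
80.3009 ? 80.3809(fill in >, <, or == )<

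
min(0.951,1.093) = 0.951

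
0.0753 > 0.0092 True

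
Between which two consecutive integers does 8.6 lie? 8 and 9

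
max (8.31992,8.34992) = 8.34992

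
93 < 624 True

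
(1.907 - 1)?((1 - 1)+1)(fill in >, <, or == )<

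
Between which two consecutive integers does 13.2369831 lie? 13 and 14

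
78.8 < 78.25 False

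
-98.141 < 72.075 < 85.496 True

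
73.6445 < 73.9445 True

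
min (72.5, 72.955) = 72.5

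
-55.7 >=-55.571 False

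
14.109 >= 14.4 False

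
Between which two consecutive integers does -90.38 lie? -91 and -90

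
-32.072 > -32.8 True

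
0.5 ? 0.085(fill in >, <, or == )>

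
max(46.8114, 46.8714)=46.8714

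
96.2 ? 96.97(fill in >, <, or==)<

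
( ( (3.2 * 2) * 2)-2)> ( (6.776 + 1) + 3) True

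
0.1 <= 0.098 False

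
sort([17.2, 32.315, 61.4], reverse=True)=[61.4, 32.315, 17.2]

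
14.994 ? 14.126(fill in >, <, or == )>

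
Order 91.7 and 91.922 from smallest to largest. 91.7, 91.922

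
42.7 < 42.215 False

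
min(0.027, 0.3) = 0.027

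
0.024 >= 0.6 False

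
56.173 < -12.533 False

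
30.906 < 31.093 True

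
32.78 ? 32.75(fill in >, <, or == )>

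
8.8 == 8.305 False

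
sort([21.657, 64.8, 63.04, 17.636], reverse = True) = [64.8, 63.04, 21.657, 17.636]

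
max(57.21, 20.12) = 57.21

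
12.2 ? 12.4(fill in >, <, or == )<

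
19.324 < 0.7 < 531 False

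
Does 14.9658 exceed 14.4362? Yes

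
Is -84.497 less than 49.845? Yes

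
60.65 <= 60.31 False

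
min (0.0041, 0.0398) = 0.0041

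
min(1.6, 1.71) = 1.6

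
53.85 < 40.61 False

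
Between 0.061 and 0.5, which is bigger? 0.5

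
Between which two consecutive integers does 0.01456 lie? 0 and 1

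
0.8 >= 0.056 True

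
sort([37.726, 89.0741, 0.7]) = [0.7, 37.726, 89.0741]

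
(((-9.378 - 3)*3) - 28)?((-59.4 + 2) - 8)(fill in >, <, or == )>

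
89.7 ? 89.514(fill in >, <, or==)>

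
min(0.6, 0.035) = 0.035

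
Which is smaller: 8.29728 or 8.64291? 8.29728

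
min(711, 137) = 137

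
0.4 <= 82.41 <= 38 False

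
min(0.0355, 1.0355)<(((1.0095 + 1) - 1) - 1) False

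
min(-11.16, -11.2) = -11.2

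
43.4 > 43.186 True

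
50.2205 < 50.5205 True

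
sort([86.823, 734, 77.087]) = [77.087, 86.823, 734]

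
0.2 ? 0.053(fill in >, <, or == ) >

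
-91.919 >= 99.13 False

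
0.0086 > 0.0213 False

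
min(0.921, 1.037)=0.921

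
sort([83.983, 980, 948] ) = [83.983, 948, 980]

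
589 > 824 False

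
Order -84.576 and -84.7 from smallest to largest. -84.7,-84.576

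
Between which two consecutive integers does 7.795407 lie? 7 and 8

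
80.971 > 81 False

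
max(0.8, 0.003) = 0.8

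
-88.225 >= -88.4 True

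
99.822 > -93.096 True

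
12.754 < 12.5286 False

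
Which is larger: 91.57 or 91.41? 91.57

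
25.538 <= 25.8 True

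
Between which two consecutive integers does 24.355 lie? 24 and 25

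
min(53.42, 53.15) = 53.15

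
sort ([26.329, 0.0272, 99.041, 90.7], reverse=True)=[99.041, 90.7, 26.329, 0.0272]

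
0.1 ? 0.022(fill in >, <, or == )>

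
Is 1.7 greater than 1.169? Yes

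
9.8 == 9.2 False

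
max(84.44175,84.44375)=84.44375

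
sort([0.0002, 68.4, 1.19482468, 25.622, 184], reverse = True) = [184, 68.4, 25.622, 1.19482468, 0.0002]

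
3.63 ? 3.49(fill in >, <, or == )>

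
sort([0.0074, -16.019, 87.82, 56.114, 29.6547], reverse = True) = [87.82, 56.114, 29.6547, 0.0074, -16.019]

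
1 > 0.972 True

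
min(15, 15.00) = 15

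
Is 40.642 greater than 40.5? Yes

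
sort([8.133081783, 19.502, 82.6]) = [8.133081783, 19.502, 82.6]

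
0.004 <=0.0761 True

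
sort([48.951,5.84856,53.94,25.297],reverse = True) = [53.94,48.951,25.297,5.84856]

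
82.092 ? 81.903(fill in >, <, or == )>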